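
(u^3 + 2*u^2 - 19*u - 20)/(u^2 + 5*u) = u - 3 - 4/u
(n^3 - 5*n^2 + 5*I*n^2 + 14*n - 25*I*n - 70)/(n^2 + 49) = (n^2 - n*(5 + 2*I) + 10*I)/(n - 7*I)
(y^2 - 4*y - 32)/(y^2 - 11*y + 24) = (y + 4)/(y - 3)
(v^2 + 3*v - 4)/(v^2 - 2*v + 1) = (v + 4)/(v - 1)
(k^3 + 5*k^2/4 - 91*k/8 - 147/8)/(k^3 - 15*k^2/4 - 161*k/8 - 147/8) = (2*k^2 - k - 21)/(2*k^2 - 11*k - 21)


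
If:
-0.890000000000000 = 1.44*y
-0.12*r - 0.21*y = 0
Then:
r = 1.08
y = -0.62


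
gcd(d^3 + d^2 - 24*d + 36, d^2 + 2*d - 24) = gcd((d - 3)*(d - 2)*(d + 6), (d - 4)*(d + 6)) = d + 6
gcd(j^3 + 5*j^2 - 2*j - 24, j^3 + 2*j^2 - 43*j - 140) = j + 4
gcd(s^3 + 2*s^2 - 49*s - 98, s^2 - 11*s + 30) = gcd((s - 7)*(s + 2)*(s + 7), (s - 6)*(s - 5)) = 1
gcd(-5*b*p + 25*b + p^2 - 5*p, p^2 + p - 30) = p - 5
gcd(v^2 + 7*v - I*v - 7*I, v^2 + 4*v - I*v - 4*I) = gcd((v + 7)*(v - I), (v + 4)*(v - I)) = v - I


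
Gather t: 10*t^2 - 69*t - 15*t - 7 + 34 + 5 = 10*t^2 - 84*t + 32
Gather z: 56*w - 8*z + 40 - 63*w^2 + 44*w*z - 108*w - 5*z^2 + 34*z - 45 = -63*w^2 - 52*w - 5*z^2 + z*(44*w + 26) - 5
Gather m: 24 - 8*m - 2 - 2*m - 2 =20 - 10*m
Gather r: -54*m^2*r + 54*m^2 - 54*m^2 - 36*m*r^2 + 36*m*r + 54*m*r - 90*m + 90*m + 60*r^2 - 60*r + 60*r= r^2*(60 - 36*m) + r*(-54*m^2 + 90*m)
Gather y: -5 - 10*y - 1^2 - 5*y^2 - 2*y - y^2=-6*y^2 - 12*y - 6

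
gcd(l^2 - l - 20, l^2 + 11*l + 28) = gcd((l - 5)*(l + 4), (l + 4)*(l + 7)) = l + 4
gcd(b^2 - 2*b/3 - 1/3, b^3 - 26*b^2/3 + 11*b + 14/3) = b + 1/3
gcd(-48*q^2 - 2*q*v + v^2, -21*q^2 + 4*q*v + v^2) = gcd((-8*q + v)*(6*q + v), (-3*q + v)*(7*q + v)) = 1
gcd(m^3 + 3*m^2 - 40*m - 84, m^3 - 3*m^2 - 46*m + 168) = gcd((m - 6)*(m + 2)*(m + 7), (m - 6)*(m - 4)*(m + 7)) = m^2 + m - 42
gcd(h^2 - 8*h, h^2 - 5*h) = h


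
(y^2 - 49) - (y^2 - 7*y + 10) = 7*y - 59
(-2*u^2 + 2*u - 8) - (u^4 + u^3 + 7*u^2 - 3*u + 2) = -u^4 - u^3 - 9*u^2 + 5*u - 10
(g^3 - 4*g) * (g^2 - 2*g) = g^5 - 2*g^4 - 4*g^3 + 8*g^2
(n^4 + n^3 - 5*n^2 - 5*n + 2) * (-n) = -n^5 - n^4 + 5*n^3 + 5*n^2 - 2*n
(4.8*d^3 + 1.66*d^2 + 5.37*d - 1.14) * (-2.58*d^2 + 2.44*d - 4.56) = -12.384*d^5 + 7.4292*d^4 - 31.6922*d^3 + 8.4744*d^2 - 27.2688*d + 5.1984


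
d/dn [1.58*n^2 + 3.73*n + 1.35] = 3.16*n + 3.73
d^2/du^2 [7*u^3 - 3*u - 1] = 42*u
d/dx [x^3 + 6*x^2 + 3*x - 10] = 3*x^2 + 12*x + 3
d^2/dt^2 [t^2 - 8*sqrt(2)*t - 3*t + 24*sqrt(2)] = 2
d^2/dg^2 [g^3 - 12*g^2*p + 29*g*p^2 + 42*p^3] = 6*g - 24*p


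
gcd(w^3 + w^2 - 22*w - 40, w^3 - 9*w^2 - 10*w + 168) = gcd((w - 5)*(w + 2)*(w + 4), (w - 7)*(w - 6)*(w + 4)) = w + 4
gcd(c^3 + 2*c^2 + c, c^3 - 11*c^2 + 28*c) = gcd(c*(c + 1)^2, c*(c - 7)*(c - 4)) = c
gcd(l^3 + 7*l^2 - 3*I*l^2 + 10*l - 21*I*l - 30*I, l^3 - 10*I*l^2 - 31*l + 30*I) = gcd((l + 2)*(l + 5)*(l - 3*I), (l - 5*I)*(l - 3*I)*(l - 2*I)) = l - 3*I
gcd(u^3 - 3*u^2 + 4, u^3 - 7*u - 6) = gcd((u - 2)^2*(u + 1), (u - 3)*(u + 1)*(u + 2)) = u + 1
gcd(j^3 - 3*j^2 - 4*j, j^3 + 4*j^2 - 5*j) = j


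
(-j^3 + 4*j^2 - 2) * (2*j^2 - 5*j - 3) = -2*j^5 + 13*j^4 - 17*j^3 - 16*j^2 + 10*j + 6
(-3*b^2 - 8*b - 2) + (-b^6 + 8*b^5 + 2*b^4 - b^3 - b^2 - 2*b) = -b^6 + 8*b^5 + 2*b^4 - b^3 - 4*b^2 - 10*b - 2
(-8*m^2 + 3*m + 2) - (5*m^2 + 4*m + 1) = -13*m^2 - m + 1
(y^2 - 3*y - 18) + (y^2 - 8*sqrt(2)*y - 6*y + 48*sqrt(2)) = 2*y^2 - 8*sqrt(2)*y - 9*y - 18 + 48*sqrt(2)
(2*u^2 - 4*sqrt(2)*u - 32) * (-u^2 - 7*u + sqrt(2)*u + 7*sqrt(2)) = -2*u^4 - 14*u^3 + 6*sqrt(2)*u^3 + 24*u^2 + 42*sqrt(2)*u^2 - 32*sqrt(2)*u + 168*u - 224*sqrt(2)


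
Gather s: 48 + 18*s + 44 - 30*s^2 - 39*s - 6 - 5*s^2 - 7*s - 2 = -35*s^2 - 28*s + 84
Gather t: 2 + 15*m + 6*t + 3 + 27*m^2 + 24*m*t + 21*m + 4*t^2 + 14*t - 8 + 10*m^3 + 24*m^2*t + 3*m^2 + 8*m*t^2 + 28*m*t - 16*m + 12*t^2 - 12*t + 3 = 10*m^3 + 30*m^2 + 20*m + t^2*(8*m + 16) + t*(24*m^2 + 52*m + 8)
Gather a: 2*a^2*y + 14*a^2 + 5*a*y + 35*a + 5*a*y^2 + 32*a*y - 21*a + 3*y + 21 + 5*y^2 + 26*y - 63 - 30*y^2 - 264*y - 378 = a^2*(2*y + 14) + a*(5*y^2 + 37*y + 14) - 25*y^2 - 235*y - 420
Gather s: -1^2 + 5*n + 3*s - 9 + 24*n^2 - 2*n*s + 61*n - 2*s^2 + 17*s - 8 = 24*n^2 + 66*n - 2*s^2 + s*(20 - 2*n) - 18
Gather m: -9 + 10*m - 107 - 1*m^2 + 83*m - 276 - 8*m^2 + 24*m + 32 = -9*m^2 + 117*m - 360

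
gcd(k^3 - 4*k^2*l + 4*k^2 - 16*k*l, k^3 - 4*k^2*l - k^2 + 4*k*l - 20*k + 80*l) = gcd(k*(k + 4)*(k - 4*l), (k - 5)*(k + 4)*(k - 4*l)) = k^2 - 4*k*l + 4*k - 16*l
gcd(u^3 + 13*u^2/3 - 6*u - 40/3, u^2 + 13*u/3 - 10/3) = u + 5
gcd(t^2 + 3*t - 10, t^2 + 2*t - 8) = t - 2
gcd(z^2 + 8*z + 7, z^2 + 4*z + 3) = z + 1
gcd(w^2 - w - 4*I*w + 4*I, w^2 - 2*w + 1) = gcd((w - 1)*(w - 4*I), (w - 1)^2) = w - 1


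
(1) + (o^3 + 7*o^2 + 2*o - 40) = o^3 + 7*o^2 + 2*o - 39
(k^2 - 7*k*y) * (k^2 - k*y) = k^4 - 8*k^3*y + 7*k^2*y^2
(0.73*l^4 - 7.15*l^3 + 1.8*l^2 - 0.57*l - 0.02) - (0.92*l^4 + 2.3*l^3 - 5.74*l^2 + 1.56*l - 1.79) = -0.19*l^4 - 9.45*l^3 + 7.54*l^2 - 2.13*l + 1.77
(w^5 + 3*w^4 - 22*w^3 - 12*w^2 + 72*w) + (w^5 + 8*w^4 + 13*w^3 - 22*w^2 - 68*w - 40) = 2*w^5 + 11*w^4 - 9*w^3 - 34*w^2 + 4*w - 40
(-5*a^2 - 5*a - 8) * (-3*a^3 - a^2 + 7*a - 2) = 15*a^5 + 20*a^4 - 6*a^3 - 17*a^2 - 46*a + 16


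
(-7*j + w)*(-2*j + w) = 14*j^2 - 9*j*w + w^2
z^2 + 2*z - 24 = (z - 4)*(z + 6)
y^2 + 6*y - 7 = (y - 1)*(y + 7)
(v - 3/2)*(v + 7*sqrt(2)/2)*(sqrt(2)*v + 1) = sqrt(2)*v^3 - 3*sqrt(2)*v^2/2 + 8*v^2 - 12*v + 7*sqrt(2)*v/2 - 21*sqrt(2)/4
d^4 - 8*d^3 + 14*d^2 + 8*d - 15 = (d - 5)*(d - 3)*(d - 1)*(d + 1)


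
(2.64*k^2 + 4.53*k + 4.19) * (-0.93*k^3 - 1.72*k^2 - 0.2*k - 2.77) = -2.4552*k^5 - 8.7537*k^4 - 12.2163*k^3 - 15.4256*k^2 - 13.3861*k - 11.6063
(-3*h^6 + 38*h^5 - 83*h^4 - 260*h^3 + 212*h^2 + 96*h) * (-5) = 15*h^6 - 190*h^5 + 415*h^4 + 1300*h^3 - 1060*h^2 - 480*h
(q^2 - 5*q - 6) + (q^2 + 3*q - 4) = 2*q^2 - 2*q - 10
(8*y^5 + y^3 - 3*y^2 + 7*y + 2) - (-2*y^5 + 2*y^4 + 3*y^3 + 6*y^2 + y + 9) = 10*y^5 - 2*y^4 - 2*y^3 - 9*y^2 + 6*y - 7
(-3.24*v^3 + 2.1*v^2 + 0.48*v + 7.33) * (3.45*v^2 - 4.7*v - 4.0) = -11.178*v^5 + 22.473*v^4 + 4.746*v^3 + 14.6325*v^2 - 36.371*v - 29.32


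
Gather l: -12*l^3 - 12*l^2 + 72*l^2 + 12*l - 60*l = -12*l^3 + 60*l^2 - 48*l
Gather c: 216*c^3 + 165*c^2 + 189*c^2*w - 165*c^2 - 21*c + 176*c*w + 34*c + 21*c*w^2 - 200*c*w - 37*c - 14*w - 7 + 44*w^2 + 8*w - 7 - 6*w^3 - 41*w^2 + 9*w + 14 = 216*c^3 + 189*c^2*w + c*(21*w^2 - 24*w - 24) - 6*w^3 + 3*w^2 + 3*w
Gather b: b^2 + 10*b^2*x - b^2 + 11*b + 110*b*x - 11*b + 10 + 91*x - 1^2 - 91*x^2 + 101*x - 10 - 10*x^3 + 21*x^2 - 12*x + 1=10*b^2*x + 110*b*x - 10*x^3 - 70*x^2 + 180*x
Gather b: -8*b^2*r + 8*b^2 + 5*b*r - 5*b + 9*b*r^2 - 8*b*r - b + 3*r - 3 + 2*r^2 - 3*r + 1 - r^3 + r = b^2*(8 - 8*r) + b*(9*r^2 - 3*r - 6) - r^3 + 2*r^2 + r - 2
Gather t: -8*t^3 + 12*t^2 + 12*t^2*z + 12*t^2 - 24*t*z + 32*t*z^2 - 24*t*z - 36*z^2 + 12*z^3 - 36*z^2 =-8*t^3 + t^2*(12*z + 24) + t*(32*z^2 - 48*z) + 12*z^3 - 72*z^2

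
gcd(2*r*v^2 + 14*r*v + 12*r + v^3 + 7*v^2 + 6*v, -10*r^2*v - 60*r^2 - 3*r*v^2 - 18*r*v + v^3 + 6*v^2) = 2*r*v + 12*r + v^2 + 6*v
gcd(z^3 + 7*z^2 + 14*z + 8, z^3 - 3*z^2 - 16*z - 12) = z^2 + 3*z + 2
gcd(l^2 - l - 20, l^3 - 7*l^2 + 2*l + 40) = l - 5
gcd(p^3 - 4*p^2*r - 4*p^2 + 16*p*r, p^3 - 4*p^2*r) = p^2 - 4*p*r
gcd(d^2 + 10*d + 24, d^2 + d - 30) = d + 6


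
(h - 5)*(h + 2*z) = h^2 + 2*h*z - 5*h - 10*z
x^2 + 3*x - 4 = (x - 1)*(x + 4)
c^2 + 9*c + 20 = (c + 4)*(c + 5)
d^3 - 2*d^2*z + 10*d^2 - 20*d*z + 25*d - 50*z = (d + 5)^2*(d - 2*z)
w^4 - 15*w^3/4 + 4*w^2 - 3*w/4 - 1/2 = (w - 2)*(w - 1)^2*(w + 1/4)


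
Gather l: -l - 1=-l - 1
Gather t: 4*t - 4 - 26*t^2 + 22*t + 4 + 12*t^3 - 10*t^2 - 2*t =12*t^3 - 36*t^2 + 24*t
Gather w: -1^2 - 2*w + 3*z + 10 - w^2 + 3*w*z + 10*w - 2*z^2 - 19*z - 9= -w^2 + w*(3*z + 8) - 2*z^2 - 16*z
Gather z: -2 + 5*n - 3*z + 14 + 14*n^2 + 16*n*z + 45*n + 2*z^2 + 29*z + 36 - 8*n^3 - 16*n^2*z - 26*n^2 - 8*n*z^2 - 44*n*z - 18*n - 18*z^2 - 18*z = -8*n^3 - 12*n^2 + 32*n + z^2*(-8*n - 16) + z*(-16*n^2 - 28*n + 8) + 48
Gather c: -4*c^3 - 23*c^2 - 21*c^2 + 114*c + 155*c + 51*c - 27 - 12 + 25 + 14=-4*c^3 - 44*c^2 + 320*c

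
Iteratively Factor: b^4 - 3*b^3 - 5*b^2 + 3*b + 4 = (b + 1)*(b^3 - 4*b^2 - b + 4) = (b + 1)^2*(b^2 - 5*b + 4) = (b - 1)*(b + 1)^2*(b - 4)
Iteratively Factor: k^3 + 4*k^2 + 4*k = (k + 2)*(k^2 + 2*k) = k*(k + 2)*(k + 2)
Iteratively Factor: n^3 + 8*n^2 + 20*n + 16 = (n + 4)*(n^2 + 4*n + 4) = (n + 2)*(n + 4)*(n + 2)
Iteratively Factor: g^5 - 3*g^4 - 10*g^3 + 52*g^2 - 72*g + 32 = (g - 2)*(g^4 - g^3 - 12*g^2 + 28*g - 16) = (g - 2)^2*(g^3 + g^2 - 10*g + 8) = (g - 2)^2*(g - 1)*(g^2 + 2*g - 8) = (g - 2)^3*(g - 1)*(g + 4)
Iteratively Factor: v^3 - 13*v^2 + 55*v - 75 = (v - 3)*(v^2 - 10*v + 25) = (v - 5)*(v - 3)*(v - 5)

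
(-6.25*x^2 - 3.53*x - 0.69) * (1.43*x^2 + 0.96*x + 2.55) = -8.9375*x^4 - 11.0479*x^3 - 20.313*x^2 - 9.6639*x - 1.7595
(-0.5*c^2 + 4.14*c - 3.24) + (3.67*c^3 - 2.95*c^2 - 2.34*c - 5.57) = 3.67*c^3 - 3.45*c^2 + 1.8*c - 8.81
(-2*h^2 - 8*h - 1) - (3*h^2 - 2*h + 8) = -5*h^2 - 6*h - 9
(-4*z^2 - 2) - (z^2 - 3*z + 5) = -5*z^2 + 3*z - 7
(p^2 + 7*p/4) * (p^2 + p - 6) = p^4 + 11*p^3/4 - 17*p^2/4 - 21*p/2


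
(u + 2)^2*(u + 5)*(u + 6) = u^4 + 15*u^3 + 78*u^2 + 164*u + 120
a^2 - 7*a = a*(a - 7)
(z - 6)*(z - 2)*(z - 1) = z^3 - 9*z^2 + 20*z - 12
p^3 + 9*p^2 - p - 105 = (p - 3)*(p + 5)*(p + 7)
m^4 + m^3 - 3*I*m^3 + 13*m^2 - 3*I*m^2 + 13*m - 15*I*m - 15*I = (m + 1)*(m - 5*I)*(m - I)*(m + 3*I)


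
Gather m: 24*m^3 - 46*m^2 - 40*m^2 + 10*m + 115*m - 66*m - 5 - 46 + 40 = 24*m^3 - 86*m^2 + 59*m - 11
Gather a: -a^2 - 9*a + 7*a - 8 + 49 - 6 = -a^2 - 2*a + 35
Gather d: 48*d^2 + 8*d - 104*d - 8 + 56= 48*d^2 - 96*d + 48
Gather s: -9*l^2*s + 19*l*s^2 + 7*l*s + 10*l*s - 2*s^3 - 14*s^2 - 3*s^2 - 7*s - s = -2*s^3 + s^2*(19*l - 17) + s*(-9*l^2 + 17*l - 8)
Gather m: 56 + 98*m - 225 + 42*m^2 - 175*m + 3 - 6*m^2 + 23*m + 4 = 36*m^2 - 54*m - 162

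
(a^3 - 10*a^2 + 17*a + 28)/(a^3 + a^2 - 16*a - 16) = (a - 7)/(a + 4)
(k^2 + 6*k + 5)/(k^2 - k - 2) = (k + 5)/(k - 2)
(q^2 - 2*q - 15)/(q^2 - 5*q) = (q + 3)/q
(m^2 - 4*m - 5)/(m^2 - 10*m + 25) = (m + 1)/(m - 5)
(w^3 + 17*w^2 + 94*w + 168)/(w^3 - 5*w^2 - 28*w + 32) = (w^2 + 13*w + 42)/(w^2 - 9*w + 8)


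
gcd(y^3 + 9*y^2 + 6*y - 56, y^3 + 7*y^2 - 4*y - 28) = y^2 + 5*y - 14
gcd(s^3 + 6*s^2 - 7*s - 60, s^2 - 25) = s + 5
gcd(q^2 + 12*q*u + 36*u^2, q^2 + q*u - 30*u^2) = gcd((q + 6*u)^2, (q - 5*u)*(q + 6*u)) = q + 6*u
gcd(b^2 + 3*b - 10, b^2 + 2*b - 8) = b - 2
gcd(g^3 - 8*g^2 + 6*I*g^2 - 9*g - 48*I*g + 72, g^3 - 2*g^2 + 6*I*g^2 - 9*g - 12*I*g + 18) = g^2 + 6*I*g - 9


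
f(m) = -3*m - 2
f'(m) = -3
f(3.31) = -11.93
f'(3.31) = -3.00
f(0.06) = -2.18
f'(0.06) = -3.00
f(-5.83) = 15.49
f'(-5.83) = -3.00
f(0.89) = -4.67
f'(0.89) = -3.00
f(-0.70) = 0.10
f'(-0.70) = -3.00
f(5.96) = -19.88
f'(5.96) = -3.00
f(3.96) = -13.88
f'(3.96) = -3.00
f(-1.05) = 1.15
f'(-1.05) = -3.00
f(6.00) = -20.00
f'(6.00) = -3.00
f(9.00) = -29.00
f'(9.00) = -3.00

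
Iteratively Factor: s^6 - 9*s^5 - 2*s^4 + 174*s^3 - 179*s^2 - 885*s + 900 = (s + 3)*(s^5 - 12*s^4 + 34*s^3 + 72*s^2 - 395*s + 300) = (s - 4)*(s + 3)*(s^4 - 8*s^3 + 2*s^2 + 80*s - 75) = (s - 5)*(s - 4)*(s + 3)*(s^3 - 3*s^2 - 13*s + 15) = (s - 5)*(s - 4)*(s - 1)*(s + 3)*(s^2 - 2*s - 15) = (s - 5)*(s - 4)*(s - 1)*(s + 3)^2*(s - 5)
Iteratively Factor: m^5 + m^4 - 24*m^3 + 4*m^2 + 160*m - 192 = (m + 4)*(m^4 - 3*m^3 - 12*m^2 + 52*m - 48) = (m + 4)^2*(m^3 - 7*m^2 + 16*m - 12) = (m - 2)*(m + 4)^2*(m^2 - 5*m + 6) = (m - 2)^2*(m + 4)^2*(m - 3)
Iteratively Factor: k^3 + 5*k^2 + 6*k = (k)*(k^2 + 5*k + 6) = k*(k + 3)*(k + 2)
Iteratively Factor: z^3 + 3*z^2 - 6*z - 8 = (z + 1)*(z^2 + 2*z - 8) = (z - 2)*(z + 1)*(z + 4)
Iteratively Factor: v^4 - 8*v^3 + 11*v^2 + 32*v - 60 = (v - 3)*(v^3 - 5*v^2 - 4*v + 20) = (v - 3)*(v - 2)*(v^2 - 3*v - 10) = (v - 5)*(v - 3)*(v - 2)*(v + 2)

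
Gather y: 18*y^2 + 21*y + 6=18*y^2 + 21*y + 6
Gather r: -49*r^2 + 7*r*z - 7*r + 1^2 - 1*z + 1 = -49*r^2 + r*(7*z - 7) - z + 2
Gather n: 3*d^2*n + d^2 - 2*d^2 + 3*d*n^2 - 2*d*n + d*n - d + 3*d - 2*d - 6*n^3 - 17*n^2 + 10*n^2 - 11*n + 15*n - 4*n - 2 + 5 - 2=-d^2 - 6*n^3 + n^2*(3*d - 7) + n*(3*d^2 - d) + 1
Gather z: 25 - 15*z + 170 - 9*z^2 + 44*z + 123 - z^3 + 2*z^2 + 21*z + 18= -z^3 - 7*z^2 + 50*z + 336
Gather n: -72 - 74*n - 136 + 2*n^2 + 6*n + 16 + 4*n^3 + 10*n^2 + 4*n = 4*n^3 + 12*n^2 - 64*n - 192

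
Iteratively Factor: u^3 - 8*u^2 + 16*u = (u)*(u^2 - 8*u + 16) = u*(u - 4)*(u - 4)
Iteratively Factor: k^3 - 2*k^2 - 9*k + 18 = (k - 2)*(k^2 - 9) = (k - 2)*(k + 3)*(k - 3)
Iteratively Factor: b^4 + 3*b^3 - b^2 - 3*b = (b)*(b^3 + 3*b^2 - b - 3) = b*(b - 1)*(b^2 + 4*b + 3) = b*(b - 1)*(b + 3)*(b + 1)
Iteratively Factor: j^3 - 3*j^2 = (j)*(j^2 - 3*j) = j^2*(j - 3)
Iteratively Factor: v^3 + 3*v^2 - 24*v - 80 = (v + 4)*(v^2 - v - 20) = (v + 4)^2*(v - 5)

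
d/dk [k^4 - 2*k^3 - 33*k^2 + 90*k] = 4*k^3 - 6*k^2 - 66*k + 90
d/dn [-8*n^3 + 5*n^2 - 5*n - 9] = -24*n^2 + 10*n - 5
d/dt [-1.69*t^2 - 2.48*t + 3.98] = -3.38*t - 2.48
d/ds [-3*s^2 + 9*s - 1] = 9 - 6*s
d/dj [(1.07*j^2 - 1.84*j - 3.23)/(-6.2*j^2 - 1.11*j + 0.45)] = (-12.5957*j^2 - 39.089*j - 4.4133)/(38.44*j^4 + 13.764*j^3 - 4.3479*j^2 - 0.999*j + 0.2025)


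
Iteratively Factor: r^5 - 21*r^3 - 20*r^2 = (r)*(r^4 - 21*r^2 - 20*r) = r*(r + 4)*(r^3 - 4*r^2 - 5*r) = r*(r + 1)*(r + 4)*(r^2 - 5*r) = r*(r - 5)*(r + 1)*(r + 4)*(r)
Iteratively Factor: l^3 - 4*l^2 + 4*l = (l - 2)*(l^2 - 2*l) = (l - 2)^2*(l)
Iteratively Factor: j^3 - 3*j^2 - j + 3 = (j + 1)*(j^2 - 4*j + 3) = (j - 3)*(j + 1)*(j - 1)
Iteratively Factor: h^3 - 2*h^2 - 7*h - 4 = (h + 1)*(h^2 - 3*h - 4) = (h + 1)^2*(h - 4)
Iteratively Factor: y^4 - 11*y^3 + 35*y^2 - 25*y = (y - 5)*(y^3 - 6*y^2 + 5*y) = (y - 5)*(y - 1)*(y^2 - 5*y) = (y - 5)^2*(y - 1)*(y)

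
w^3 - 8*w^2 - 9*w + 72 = (w - 8)*(w - 3)*(w + 3)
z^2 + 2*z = z*(z + 2)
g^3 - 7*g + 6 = (g - 2)*(g - 1)*(g + 3)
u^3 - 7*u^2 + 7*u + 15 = (u - 5)*(u - 3)*(u + 1)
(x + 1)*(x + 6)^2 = x^3 + 13*x^2 + 48*x + 36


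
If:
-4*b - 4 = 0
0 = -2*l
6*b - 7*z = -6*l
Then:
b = -1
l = 0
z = -6/7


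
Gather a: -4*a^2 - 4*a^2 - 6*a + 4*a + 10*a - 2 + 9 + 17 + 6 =-8*a^2 + 8*a + 30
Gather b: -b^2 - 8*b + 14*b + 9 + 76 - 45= -b^2 + 6*b + 40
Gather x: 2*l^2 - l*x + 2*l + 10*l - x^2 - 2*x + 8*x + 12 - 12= 2*l^2 + 12*l - x^2 + x*(6 - l)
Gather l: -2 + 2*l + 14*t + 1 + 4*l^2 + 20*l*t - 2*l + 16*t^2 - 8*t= 4*l^2 + 20*l*t + 16*t^2 + 6*t - 1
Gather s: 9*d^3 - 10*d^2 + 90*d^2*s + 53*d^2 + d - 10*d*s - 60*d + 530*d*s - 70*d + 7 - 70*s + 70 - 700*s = 9*d^3 + 43*d^2 - 129*d + s*(90*d^2 + 520*d - 770) + 77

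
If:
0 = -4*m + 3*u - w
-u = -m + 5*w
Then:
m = -16*w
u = -21*w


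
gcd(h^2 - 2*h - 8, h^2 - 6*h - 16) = h + 2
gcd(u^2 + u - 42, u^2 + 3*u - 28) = u + 7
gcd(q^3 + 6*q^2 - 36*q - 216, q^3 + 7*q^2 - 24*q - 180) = q^2 + 12*q + 36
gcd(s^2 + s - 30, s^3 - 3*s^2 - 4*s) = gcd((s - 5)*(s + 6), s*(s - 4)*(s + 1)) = 1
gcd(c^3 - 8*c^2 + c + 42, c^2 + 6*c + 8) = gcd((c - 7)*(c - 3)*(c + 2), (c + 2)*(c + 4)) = c + 2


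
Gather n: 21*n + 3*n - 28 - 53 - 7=24*n - 88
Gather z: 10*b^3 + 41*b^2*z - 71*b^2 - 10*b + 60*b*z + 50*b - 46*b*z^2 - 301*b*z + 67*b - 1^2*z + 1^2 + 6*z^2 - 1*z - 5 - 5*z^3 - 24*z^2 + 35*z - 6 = 10*b^3 - 71*b^2 + 107*b - 5*z^3 + z^2*(-46*b - 18) + z*(41*b^2 - 241*b + 33) - 10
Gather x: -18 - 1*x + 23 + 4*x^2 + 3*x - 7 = 4*x^2 + 2*x - 2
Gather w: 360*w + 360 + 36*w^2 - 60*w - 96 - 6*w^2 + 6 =30*w^2 + 300*w + 270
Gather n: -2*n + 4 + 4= 8 - 2*n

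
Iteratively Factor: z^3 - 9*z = (z)*(z^2 - 9) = z*(z + 3)*(z - 3)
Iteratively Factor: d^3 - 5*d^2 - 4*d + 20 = (d + 2)*(d^2 - 7*d + 10) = (d - 2)*(d + 2)*(d - 5)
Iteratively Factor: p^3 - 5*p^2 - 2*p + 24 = (p - 3)*(p^2 - 2*p - 8) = (p - 3)*(p + 2)*(p - 4)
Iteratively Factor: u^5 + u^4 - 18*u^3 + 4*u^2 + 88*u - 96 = (u + 4)*(u^4 - 3*u^3 - 6*u^2 + 28*u - 24) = (u + 3)*(u + 4)*(u^3 - 6*u^2 + 12*u - 8) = (u - 2)*(u + 3)*(u + 4)*(u^2 - 4*u + 4) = (u - 2)^2*(u + 3)*(u + 4)*(u - 2)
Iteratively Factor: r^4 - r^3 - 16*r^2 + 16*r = (r - 1)*(r^3 - 16*r) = (r - 1)*(r + 4)*(r^2 - 4*r) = r*(r - 1)*(r + 4)*(r - 4)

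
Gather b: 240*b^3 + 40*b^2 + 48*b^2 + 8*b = 240*b^3 + 88*b^2 + 8*b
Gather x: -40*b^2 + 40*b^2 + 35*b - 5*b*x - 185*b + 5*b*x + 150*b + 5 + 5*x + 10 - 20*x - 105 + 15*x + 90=0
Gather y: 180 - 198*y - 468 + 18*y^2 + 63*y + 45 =18*y^2 - 135*y - 243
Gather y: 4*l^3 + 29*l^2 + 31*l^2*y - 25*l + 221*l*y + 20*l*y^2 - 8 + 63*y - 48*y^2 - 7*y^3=4*l^3 + 29*l^2 - 25*l - 7*y^3 + y^2*(20*l - 48) + y*(31*l^2 + 221*l + 63) - 8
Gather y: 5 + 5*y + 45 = 5*y + 50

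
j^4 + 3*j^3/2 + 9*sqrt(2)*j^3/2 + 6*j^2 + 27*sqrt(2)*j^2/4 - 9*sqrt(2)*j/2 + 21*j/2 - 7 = (j - 1/2)*(j + 2)*(j + sqrt(2))*(j + 7*sqrt(2)/2)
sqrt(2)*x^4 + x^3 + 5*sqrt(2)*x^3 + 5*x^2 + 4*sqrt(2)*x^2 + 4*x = x*(x + 1)*(x + 4)*(sqrt(2)*x + 1)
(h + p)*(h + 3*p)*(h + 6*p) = h^3 + 10*h^2*p + 27*h*p^2 + 18*p^3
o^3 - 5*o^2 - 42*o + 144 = (o - 8)*(o - 3)*(o + 6)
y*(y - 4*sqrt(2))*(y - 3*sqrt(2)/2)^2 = y^4 - 7*sqrt(2)*y^3 + 57*y^2/2 - 18*sqrt(2)*y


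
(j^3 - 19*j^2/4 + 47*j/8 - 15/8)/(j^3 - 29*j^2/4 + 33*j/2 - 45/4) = (j - 1/2)/(j - 3)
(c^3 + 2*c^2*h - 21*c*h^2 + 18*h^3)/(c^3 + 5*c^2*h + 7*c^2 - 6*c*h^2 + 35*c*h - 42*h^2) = (c - 3*h)/(c + 7)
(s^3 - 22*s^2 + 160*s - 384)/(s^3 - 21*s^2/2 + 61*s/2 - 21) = 2*(s^2 - 16*s + 64)/(2*s^2 - 9*s + 7)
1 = 1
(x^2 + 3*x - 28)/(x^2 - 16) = (x + 7)/(x + 4)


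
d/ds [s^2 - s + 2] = 2*s - 1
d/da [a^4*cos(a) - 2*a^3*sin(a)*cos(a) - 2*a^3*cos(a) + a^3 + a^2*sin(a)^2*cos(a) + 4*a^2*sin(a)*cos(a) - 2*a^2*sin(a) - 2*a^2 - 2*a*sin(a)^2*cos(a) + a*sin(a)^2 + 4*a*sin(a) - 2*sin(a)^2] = -a^4*sin(a) + 4*a^3*sin(a)^2 + 2*a^3*sin(a) + 4*a^3*cos(a) - 2*a^3 - 3*a^2*sin(a)^3 - 8*a^2*sin(a)^2 - 6*a^2*sin(a)*cos(a) + 2*a^2*sin(a) - 8*a^2*cos(a) + 7*a^2 + 6*a*sin(a)^3 + 2*a*sin(a)^2*cos(a) + 10*a*sin(a)*cos(a) - 8*a*sin(a) + 4*a*cos(a) - 4*a - 2*sin(a)^2*cos(a) + sin(a)^2 - 4*sin(a)*cos(a) + 4*sin(a)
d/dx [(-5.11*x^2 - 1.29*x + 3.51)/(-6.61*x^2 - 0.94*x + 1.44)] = (-3.7235*x^2 + 31.6854*x + 1.4418)/(43.6921*x^4 + 12.4268*x^3 - 18.1532*x^2 - 2.7072*x + 2.0736)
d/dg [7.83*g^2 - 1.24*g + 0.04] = 15.66*g - 1.24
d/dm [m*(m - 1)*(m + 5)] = 3*m^2 + 8*m - 5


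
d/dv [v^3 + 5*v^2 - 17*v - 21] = 3*v^2 + 10*v - 17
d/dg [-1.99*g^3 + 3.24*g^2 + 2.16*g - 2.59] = -5.97*g^2 + 6.48*g + 2.16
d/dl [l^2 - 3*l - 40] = 2*l - 3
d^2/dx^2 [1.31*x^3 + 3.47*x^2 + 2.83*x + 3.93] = 7.86*x + 6.94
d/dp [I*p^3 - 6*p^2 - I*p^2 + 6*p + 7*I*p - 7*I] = 3*I*p^2 - 12*p - 2*I*p + 6 + 7*I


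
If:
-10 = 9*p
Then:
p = -10/9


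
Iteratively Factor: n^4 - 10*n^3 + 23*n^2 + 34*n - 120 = (n + 2)*(n^3 - 12*n^2 + 47*n - 60) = (n - 4)*(n + 2)*(n^2 - 8*n + 15) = (n - 4)*(n - 3)*(n + 2)*(n - 5)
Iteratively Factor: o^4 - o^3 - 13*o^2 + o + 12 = (o + 1)*(o^3 - 2*o^2 - 11*o + 12) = (o - 4)*(o + 1)*(o^2 + 2*o - 3) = (o - 4)*(o - 1)*(o + 1)*(o + 3)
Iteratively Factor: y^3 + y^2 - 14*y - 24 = (y + 3)*(y^2 - 2*y - 8) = (y - 4)*(y + 3)*(y + 2)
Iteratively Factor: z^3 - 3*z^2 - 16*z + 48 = (z - 4)*(z^2 + z - 12) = (z - 4)*(z - 3)*(z + 4)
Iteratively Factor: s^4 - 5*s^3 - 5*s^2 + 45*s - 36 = (s + 3)*(s^3 - 8*s^2 + 19*s - 12) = (s - 1)*(s + 3)*(s^2 - 7*s + 12) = (s - 4)*(s - 1)*(s + 3)*(s - 3)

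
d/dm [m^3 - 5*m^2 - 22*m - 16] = 3*m^2 - 10*m - 22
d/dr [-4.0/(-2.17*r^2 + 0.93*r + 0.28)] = (3.72 - 17.36*r)/(-2.17*r^2 + 0.93*r + 0.28)^2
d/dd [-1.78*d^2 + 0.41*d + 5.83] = 0.41 - 3.56*d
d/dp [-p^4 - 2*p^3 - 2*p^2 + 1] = 2*p*(-2*p^2 - 3*p - 2)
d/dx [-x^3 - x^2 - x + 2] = -3*x^2 - 2*x - 1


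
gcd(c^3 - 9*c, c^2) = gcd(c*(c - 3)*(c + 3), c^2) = c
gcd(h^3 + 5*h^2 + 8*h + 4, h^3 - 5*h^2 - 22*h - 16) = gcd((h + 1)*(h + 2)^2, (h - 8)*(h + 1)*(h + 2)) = h^2 + 3*h + 2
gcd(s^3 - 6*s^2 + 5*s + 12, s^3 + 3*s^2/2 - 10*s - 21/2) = s^2 - 2*s - 3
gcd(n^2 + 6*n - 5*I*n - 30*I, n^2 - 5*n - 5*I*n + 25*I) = n - 5*I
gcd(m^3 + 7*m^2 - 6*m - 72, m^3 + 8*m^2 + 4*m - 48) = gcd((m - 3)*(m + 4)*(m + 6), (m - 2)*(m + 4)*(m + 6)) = m^2 + 10*m + 24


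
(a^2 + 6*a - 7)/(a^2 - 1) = (a + 7)/(a + 1)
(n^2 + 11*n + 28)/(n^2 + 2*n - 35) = (n + 4)/(n - 5)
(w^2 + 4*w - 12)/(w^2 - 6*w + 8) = (w + 6)/(w - 4)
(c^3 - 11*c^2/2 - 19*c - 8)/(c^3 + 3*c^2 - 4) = (c^2 - 15*c/2 - 4)/(c^2 + c - 2)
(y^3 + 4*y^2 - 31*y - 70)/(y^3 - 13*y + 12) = (y^3 + 4*y^2 - 31*y - 70)/(y^3 - 13*y + 12)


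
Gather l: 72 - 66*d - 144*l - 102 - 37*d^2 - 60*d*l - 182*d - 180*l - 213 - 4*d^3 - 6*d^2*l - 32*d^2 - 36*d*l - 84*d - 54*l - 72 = -4*d^3 - 69*d^2 - 332*d + l*(-6*d^2 - 96*d - 378) - 315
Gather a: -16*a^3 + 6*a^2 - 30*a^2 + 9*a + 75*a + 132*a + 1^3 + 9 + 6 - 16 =-16*a^3 - 24*a^2 + 216*a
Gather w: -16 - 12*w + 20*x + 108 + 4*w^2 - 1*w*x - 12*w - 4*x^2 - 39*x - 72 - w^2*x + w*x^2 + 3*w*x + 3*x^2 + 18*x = w^2*(4 - x) + w*(x^2 + 2*x - 24) - x^2 - x + 20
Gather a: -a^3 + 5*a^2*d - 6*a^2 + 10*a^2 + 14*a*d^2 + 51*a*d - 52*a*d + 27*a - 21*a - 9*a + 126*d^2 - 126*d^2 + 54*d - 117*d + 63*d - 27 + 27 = -a^3 + a^2*(5*d + 4) + a*(14*d^2 - d - 3)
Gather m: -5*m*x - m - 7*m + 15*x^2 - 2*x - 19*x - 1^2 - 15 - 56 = m*(-5*x - 8) + 15*x^2 - 21*x - 72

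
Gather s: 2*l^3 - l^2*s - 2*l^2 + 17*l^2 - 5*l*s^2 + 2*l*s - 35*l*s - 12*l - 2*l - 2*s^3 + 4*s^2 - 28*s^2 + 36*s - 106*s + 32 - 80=2*l^3 + 15*l^2 - 14*l - 2*s^3 + s^2*(-5*l - 24) + s*(-l^2 - 33*l - 70) - 48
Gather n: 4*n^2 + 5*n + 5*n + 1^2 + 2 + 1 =4*n^2 + 10*n + 4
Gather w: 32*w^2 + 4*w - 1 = 32*w^2 + 4*w - 1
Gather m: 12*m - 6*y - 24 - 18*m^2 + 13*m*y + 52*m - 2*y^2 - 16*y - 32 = -18*m^2 + m*(13*y + 64) - 2*y^2 - 22*y - 56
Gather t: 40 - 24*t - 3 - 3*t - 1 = 36 - 27*t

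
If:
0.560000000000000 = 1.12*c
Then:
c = 0.50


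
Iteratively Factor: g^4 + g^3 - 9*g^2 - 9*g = (g + 1)*(g^3 - 9*g) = (g - 3)*(g + 1)*(g^2 + 3*g) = (g - 3)*(g + 1)*(g + 3)*(g)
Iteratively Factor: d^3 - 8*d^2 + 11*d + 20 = (d - 5)*(d^2 - 3*d - 4) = (d - 5)*(d + 1)*(d - 4)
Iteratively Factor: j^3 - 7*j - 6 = (j + 1)*(j^2 - j - 6) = (j - 3)*(j + 1)*(j + 2)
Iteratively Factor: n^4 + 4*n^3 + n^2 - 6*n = (n + 2)*(n^3 + 2*n^2 - 3*n) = n*(n + 2)*(n^2 + 2*n - 3) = n*(n + 2)*(n + 3)*(n - 1)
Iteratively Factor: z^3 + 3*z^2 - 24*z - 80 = (z + 4)*(z^2 - z - 20) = (z + 4)^2*(z - 5)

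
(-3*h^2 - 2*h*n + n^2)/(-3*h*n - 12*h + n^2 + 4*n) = (h + n)/(n + 4)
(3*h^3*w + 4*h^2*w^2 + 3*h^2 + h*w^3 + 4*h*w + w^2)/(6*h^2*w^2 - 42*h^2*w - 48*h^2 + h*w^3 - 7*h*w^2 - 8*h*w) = (3*h^3*w + 4*h^2*w^2 + 3*h^2 + h*w^3 + 4*h*w + w^2)/(h*(6*h*w^2 - 42*h*w - 48*h + w^3 - 7*w^2 - 8*w))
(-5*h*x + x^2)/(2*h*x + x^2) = (-5*h + x)/(2*h + x)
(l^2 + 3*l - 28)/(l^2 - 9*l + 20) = (l + 7)/(l - 5)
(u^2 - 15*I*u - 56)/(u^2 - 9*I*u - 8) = (u - 7*I)/(u - I)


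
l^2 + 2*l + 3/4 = (l + 1/2)*(l + 3/2)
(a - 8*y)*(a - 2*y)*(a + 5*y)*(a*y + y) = a^4*y - 5*a^3*y^2 + a^3*y - 34*a^2*y^3 - 5*a^2*y^2 + 80*a*y^4 - 34*a*y^3 + 80*y^4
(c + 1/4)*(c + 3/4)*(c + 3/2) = c^3 + 5*c^2/2 + 27*c/16 + 9/32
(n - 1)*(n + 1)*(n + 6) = n^3 + 6*n^2 - n - 6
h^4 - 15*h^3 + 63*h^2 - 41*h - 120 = (h - 8)*(h - 5)*(h - 3)*(h + 1)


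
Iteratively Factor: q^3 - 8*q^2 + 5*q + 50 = (q - 5)*(q^2 - 3*q - 10) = (q - 5)^2*(q + 2)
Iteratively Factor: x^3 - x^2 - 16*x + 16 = (x - 4)*(x^2 + 3*x - 4) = (x - 4)*(x + 4)*(x - 1)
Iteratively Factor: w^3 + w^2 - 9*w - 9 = (w + 1)*(w^2 - 9) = (w - 3)*(w + 1)*(w + 3)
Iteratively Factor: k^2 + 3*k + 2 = (k + 2)*(k + 1)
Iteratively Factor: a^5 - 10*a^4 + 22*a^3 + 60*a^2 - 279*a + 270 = (a - 5)*(a^4 - 5*a^3 - 3*a^2 + 45*a - 54) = (a - 5)*(a - 3)*(a^3 - 2*a^2 - 9*a + 18) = (a - 5)*(a - 3)^2*(a^2 + a - 6) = (a - 5)*(a - 3)^2*(a + 3)*(a - 2)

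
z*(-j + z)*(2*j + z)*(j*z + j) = -2*j^3*z^2 - 2*j^3*z + j^2*z^3 + j^2*z^2 + j*z^4 + j*z^3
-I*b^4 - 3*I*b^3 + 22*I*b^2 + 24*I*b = b*(b - 4)*(b + 6)*(-I*b - I)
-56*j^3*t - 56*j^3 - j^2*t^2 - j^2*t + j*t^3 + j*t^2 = (-8*j + t)*(7*j + t)*(j*t + j)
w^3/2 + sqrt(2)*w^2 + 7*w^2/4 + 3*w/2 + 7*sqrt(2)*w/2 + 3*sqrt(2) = (w/2 + 1)*(w + 3/2)*(w + 2*sqrt(2))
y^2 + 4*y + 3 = (y + 1)*(y + 3)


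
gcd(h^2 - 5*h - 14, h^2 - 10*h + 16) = 1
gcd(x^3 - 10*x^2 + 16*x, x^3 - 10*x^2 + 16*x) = x^3 - 10*x^2 + 16*x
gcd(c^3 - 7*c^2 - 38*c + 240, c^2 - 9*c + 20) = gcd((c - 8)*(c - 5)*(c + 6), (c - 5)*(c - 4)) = c - 5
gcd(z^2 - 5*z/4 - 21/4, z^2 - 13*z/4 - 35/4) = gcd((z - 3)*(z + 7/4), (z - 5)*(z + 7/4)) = z + 7/4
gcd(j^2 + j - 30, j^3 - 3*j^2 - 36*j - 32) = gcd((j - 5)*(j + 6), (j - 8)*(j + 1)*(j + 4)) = 1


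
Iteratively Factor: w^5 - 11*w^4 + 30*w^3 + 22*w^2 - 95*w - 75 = (w - 5)*(w^4 - 6*w^3 + 22*w + 15) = (w - 5)*(w - 3)*(w^3 - 3*w^2 - 9*w - 5) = (w - 5)^2*(w - 3)*(w^2 + 2*w + 1) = (w - 5)^2*(w - 3)*(w + 1)*(w + 1)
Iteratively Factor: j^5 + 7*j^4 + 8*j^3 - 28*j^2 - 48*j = (j + 4)*(j^4 + 3*j^3 - 4*j^2 - 12*j) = j*(j + 4)*(j^3 + 3*j^2 - 4*j - 12) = j*(j + 3)*(j + 4)*(j^2 - 4) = j*(j - 2)*(j + 3)*(j + 4)*(j + 2)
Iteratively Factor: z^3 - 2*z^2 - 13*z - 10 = (z - 5)*(z^2 + 3*z + 2) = (z - 5)*(z + 1)*(z + 2)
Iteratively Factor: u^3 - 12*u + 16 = (u + 4)*(u^2 - 4*u + 4) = (u - 2)*(u + 4)*(u - 2)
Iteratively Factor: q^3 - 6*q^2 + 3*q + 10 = (q - 2)*(q^2 - 4*q - 5) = (q - 5)*(q - 2)*(q + 1)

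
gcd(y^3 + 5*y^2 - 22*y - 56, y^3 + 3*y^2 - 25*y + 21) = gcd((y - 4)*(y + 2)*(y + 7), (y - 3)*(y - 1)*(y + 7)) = y + 7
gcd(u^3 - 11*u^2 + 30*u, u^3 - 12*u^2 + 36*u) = u^2 - 6*u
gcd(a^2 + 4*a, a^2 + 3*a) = a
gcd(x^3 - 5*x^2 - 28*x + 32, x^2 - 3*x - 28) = x + 4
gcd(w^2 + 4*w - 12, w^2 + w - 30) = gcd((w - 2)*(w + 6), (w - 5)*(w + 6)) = w + 6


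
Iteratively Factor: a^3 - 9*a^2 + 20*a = (a - 4)*(a^2 - 5*a) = a*(a - 4)*(a - 5)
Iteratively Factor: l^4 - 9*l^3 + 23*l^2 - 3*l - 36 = (l - 3)*(l^3 - 6*l^2 + 5*l + 12) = (l - 3)^2*(l^2 - 3*l - 4) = (l - 4)*(l - 3)^2*(l + 1)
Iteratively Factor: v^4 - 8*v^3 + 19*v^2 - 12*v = (v)*(v^3 - 8*v^2 + 19*v - 12) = v*(v - 1)*(v^2 - 7*v + 12) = v*(v - 3)*(v - 1)*(v - 4)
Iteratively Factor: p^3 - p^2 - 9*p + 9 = (p - 1)*(p^2 - 9) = (p - 1)*(p + 3)*(p - 3)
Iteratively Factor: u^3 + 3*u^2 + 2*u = (u)*(u^2 + 3*u + 2) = u*(u + 2)*(u + 1)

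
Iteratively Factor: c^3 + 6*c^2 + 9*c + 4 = (c + 4)*(c^2 + 2*c + 1) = (c + 1)*(c + 4)*(c + 1)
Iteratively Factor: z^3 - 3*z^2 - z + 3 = (z - 3)*(z^2 - 1) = (z - 3)*(z + 1)*(z - 1)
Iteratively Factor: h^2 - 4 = (h + 2)*(h - 2)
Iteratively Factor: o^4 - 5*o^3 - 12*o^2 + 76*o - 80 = (o - 2)*(o^3 - 3*o^2 - 18*o + 40) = (o - 5)*(o - 2)*(o^2 + 2*o - 8) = (o - 5)*(o - 2)^2*(o + 4)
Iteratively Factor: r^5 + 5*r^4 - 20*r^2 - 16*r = (r + 4)*(r^4 + r^3 - 4*r^2 - 4*r) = (r + 1)*(r + 4)*(r^3 - 4*r) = (r - 2)*(r + 1)*(r + 4)*(r^2 + 2*r) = (r - 2)*(r + 1)*(r + 2)*(r + 4)*(r)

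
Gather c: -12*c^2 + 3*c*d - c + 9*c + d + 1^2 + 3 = -12*c^2 + c*(3*d + 8) + d + 4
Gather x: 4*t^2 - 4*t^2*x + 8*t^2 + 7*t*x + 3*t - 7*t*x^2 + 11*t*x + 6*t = 12*t^2 - 7*t*x^2 + 9*t + x*(-4*t^2 + 18*t)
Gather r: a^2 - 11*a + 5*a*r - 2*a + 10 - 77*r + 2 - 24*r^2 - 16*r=a^2 - 13*a - 24*r^2 + r*(5*a - 93) + 12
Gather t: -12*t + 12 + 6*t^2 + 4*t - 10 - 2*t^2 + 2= 4*t^2 - 8*t + 4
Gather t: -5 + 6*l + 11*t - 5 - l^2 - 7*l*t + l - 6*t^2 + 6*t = -l^2 + 7*l - 6*t^2 + t*(17 - 7*l) - 10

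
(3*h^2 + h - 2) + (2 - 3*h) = 3*h^2 - 2*h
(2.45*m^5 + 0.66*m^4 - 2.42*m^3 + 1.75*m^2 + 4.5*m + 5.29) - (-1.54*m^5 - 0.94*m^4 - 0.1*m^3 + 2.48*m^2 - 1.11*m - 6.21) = 3.99*m^5 + 1.6*m^4 - 2.32*m^3 - 0.73*m^2 + 5.61*m + 11.5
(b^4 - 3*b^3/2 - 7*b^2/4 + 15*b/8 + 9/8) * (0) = 0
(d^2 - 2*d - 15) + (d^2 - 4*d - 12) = 2*d^2 - 6*d - 27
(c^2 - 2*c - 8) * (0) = 0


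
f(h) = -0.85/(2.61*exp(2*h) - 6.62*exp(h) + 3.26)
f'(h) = -0.85*(-5.22*exp(2*h) + 6.62*exp(h))/(2.61*exp(2*h) - 6.62*exp(h) + 3.26)^2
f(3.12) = -0.00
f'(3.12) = 0.00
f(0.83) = -0.47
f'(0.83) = 3.20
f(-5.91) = -0.26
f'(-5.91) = -0.00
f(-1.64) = -0.41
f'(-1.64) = -0.21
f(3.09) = -0.00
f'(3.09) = 0.00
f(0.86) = -0.39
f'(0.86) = 2.39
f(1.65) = -0.02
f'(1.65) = 0.06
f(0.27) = 0.91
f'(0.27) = 0.28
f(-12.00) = -0.26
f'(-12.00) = 0.00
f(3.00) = 0.00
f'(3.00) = 0.00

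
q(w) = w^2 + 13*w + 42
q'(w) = 2*w + 13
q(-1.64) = 23.37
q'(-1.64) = 9.72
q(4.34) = 117.26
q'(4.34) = 21.68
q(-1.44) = 25.35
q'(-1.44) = 10.12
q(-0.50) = 35.75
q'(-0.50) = 12.00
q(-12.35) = 33.97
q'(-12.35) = -11.70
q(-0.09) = 40.84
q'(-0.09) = 12.82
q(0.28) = 45.72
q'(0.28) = 13.56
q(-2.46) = 16.07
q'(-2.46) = 8.08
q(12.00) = 342.00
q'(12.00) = 37.00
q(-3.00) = 12.00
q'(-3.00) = 7.00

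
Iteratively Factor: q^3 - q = (q)*(q^2 - 1) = q*(q + 1)*(q - 1)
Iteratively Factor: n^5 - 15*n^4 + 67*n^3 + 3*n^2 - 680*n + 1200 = (n - 5)*(n^4 - 10*n^3 + 17*n^2 + 88*n - 240) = (n - 5)*(n + 3)*(n^3 - 13*n^2 + 56*n - 80) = (n - 5)^2*(n + 3)*(n^2 - 8*n + 16) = (n - 5)^2*(n - 4)*(n + 3)*(n - 4)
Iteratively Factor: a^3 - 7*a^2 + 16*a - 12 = (a - 2)*(a^2 - 5*a + 6) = (a - 2)^2*(a - 3)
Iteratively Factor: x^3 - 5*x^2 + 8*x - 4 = (x - 2)*(x^2 - 3*x + 2) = (x - 2)^2*(x - 1)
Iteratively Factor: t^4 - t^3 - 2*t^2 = (t + 1)*(t^3 - 2*t^2) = t*(t + 1)*(t^2 - 2*t) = t^2*(t + 1)*(t - 2)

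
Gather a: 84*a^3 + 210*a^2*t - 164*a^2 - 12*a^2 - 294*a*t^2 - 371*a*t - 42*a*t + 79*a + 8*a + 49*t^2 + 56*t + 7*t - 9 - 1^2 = 84*a^3 + a^2*(210*t - 176) + a*(-294*t^2 - 413*t + 87) + 49*t^2 + 63*t - 10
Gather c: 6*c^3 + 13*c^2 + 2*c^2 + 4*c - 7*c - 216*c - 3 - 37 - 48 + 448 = 6*c^3 + 15*c^2 - 219*c + 360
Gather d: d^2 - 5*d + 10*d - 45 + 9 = d^2 + 5*d - 36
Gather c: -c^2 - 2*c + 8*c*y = -c^2 + c*(8*y - 2)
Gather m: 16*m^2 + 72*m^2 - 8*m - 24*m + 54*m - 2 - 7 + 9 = 88*m^2 + 22*m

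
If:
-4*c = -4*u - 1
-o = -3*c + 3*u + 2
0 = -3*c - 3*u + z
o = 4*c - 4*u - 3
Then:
No Solution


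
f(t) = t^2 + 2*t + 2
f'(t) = 2*t + 2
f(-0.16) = 1.71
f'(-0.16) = 1.68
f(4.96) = 36.52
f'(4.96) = 11.92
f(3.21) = 18.72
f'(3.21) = 8.42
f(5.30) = 40.69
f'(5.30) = 12.60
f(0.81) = 4.28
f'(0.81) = 3.62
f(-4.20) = 11.24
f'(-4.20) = -6.40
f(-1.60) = 1.36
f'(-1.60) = -1.20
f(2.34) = 12.16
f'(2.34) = 6.68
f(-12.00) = 122.00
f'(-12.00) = -22.00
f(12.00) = 170.00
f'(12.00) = 26.00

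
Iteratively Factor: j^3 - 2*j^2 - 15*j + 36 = (j - 3)*(j^2 + j - 12) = (j - 3)*(j + 4)*(j - 3)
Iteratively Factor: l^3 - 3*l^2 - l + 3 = (l - 1)*(l^2 - 2*l - 3) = (l - 3)*(l - 1)*(l + 1)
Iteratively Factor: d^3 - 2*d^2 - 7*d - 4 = (d + 1)*(d^2 - 3*d - 4) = (d - 4)*(d + 1)*(d + 1)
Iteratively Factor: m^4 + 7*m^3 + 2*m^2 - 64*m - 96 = (m + 4)*(m^3 + 3*m^2 - 10*m - 24) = (m - 3)*(m + 4)*(m^2 + 6*m + 8) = (m - 3)*(m + 4)^2*(m + 2)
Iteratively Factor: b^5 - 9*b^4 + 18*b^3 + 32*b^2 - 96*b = (b - 4)*(b^4 - 5*b^3 - 2*b^2 + 24*b) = (b - 4)*(b - 3)*(b^3 - 2*b^2 - 8*b) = (b - 4)*(b - 3)*(b + 2)*(b^2 - 4*b) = (b - 4)^2*(b - 3)*(b + 2)*(b)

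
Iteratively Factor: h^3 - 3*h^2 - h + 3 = (h - 1)*(h^2 - 2*h - 3) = (h - 1)*(h + 1)*(h - 3)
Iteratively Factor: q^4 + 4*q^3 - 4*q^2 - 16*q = (q)*(q^3 + 4*q^2 - 4*q - 16) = q*(q + 4)*(q^2 - 4) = q*(q + 2)*(q + 4)*(q - 2)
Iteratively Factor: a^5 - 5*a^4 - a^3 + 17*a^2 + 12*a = (a + 1)*(a^4 - 6*a^3 + 5*a^2 + 12*a) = (a - 4)*(a + 1)*(a^3 - 2*a^2 - 3*a) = (a - 4)*(a - 3)*(a + 1)*(a^2 + a) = (a - 4)*(a - 3)*(a + 1)^2*(a)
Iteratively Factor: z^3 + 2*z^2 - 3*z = (z)*(z^2 + 2*z - 3) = z*(z + 3)*(z - 1)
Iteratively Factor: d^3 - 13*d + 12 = (d + 4)*(d^2 - 4*d + 3) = (d - 3)*(d + 4)*(d - 1)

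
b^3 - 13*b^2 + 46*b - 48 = (b - 8)*(b - 3)*(b - 2)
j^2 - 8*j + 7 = (j - 7)*(j - 1)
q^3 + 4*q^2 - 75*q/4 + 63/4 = (q - 3/2)^2*(q + 7)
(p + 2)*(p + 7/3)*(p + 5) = p^3 + 28*p^2/3 + 79*p/3 + 70/3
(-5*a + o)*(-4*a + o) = 20*a^2 - 9*a*o + o^2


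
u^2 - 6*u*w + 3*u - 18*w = (u + 3)*(u - 6*w)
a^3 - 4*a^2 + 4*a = a*(a - 2)^2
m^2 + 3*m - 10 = (m - 2)*(m + 5)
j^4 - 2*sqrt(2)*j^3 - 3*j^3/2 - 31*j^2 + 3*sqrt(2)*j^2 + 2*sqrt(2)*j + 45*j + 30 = (j - 2)*(j + 1/2)*(j - 5*sqrt(2))*(j + 3*sqrt(2))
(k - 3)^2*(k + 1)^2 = k^4 - 4*k^3 - 2*k^2 + 12*k + 9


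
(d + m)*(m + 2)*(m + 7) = d*m^2 + 9*d*m + 14*d + m^3 + 9*m^2 + 14*m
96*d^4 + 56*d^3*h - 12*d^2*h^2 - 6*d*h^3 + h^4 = (-6*d + h)*(-4*d + h)*(2*d + h)^2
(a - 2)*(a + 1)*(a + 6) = a^3 + 5*a^2 - 8*a - 12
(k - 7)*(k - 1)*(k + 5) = k^3 - 3*k^2 - 33*k + 35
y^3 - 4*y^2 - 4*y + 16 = (y - 4)*(y - 2)*(y + 2)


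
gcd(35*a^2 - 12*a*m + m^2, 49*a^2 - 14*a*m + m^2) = 7*a - m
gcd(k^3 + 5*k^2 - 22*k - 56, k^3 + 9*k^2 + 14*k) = k^2 + 9*k + 14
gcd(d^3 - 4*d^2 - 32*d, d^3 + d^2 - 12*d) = d^2 + 4*d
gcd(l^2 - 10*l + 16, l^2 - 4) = l - 2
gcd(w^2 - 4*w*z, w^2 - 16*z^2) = -w + 4*z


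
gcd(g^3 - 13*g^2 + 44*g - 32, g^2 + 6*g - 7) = g - 1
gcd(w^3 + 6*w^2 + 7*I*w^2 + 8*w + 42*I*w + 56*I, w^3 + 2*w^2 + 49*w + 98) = w^2 + w*(2 + 7*I) + 14*I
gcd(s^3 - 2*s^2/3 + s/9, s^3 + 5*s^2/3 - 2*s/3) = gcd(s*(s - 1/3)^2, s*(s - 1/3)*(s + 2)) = s^2 - s/3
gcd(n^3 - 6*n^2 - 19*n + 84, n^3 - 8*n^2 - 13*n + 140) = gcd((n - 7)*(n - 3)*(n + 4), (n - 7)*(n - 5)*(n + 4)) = n^2 - 3*n - 28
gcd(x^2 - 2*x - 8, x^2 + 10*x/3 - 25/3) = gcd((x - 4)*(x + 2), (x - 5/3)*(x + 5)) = 1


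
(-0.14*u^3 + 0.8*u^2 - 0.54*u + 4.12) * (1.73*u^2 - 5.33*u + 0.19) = -0.2422*u^5 + 2.1302*u^4 - 5.2248*u^3 + 10.1578*u^2 - 22.0622*u + 0.7828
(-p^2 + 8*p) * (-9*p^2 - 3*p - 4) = 9*p^4 - 69*p^3 - 20*p^2 - 32*p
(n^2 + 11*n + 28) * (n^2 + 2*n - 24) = n^4 + 13*n^3 + 26*n^2 - 208*n - 672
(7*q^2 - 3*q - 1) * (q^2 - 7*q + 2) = 7*q^4 - 52*q^3 + 34*q^2 + q - 2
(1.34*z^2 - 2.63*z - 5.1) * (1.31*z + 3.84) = 1.7554*z^3 + 1.7003*z^2 - 16.7802*z - 19.584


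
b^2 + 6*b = b*(b + 6)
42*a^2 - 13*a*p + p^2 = (-7*a + p)*(-6*a + p)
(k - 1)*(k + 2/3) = k^2 - k/3 - 2/3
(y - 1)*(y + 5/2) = y^2 + 3*y/2 - 5/2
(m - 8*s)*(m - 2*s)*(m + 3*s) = m^3 - 7*m^2*s - 14*m*s^2 + 48*s^3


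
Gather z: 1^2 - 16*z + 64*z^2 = 64*z^2 - 16*z + 1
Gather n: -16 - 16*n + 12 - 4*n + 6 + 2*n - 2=-18*n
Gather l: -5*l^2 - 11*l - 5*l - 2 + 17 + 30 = -5*l^2 - 16*l + 45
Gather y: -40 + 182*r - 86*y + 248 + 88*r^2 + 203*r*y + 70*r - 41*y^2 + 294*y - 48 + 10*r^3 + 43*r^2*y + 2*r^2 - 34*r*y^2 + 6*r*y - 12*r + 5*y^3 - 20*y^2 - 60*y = 10*r^3 + 90*r^2 + 240*r + 5*y^3 + y^2*(-34*r - 61) + y*(43*r^2 + 209*r + 148) + 160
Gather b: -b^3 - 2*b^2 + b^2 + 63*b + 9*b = -b^3 - b^2 + 72*b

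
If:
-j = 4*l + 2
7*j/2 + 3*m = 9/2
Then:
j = 9/7 - 6*m/7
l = 3*m/14 - 23/28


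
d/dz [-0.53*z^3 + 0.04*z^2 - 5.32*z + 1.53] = -1.59*z^2 + 0.08*z - 5.32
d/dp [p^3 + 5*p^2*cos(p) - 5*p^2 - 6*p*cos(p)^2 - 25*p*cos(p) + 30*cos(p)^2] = -5*p^2*sin(p) + 3*p^2 + 25*p*sin(p) + 6*p*sin(2*p) + 10*p*cos(p) - 10*p - 30*sin(2*p) - 6*cos(p)^2 - 25*cos(p)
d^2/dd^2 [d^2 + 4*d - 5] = 2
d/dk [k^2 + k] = 2*k + 1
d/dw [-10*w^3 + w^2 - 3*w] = -30*w^2 + 2*w - 3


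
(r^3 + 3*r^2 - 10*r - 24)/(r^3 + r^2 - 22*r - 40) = (r - 3)/(r - 5)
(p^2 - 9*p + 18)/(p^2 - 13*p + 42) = (p - 3)/(p - 7)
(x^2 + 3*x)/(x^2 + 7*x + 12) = x/(x + 4)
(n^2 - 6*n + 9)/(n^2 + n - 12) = (n - 3)/(n + 4)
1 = 1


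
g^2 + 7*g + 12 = (g + 3)*(g + 4)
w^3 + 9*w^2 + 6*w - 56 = (w - 2)*(w + 4)*(w + 7)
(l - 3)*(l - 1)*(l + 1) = l^3 - 3*l^2 - l + 3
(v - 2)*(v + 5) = v^2 + 3*v - 10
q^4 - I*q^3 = q^3*(q - I)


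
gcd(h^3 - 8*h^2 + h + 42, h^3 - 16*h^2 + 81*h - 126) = h^2 - 10*h + 21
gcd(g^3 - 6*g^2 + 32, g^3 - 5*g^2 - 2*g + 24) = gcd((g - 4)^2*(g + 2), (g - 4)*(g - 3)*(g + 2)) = g^2 - 2*g - 8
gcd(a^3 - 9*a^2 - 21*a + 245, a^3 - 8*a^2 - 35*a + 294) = a^2 - 14*a + 49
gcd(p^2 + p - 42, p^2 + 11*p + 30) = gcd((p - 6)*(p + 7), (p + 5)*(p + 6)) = 1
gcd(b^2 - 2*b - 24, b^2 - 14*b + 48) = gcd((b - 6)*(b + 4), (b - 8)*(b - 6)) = b - 6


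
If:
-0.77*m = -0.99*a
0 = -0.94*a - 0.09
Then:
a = -0.10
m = -0.12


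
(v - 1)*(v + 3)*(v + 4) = v^3 + 6*v^2 + 5*v - 12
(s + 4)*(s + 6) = s^2 + 10*s + 24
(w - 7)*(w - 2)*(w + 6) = w^3 - 3*w^2 - 40*w + 84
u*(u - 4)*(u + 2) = u^3 - 2*u^2 - 8*u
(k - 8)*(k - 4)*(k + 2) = k^3 - 10*k^2 + 8*k + 64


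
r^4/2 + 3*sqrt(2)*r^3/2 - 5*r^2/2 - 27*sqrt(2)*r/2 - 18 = (r/2 + sqrt(2))*(r - 3)*(r + 3)*(r + sqrt(2))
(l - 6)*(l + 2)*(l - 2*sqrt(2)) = l^3 - 4*l^2 - 2*sqrt(2)*l^2 - 12*l + 8*sqrt(2)*l + 24*sqrt(2)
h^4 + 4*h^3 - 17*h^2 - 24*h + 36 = (h - 3)*(h - 1)*(h + 2)*(h + 6)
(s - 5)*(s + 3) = s^2 - 2*s - 15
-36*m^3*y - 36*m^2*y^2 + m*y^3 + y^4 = y*(-6*m + y)*(m + y)*(6*m + y)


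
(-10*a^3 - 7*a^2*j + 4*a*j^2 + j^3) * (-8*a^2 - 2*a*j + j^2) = 80*a^5 + 76*a^4*j - 28*a^3*j^2 - 23*a^2*j^3 + 2*a*j^4 + j^5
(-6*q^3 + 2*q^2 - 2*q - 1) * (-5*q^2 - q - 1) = 30*q^5 - 4*q^4 + 14*q^3 + 5*q^2 + 3*q + 1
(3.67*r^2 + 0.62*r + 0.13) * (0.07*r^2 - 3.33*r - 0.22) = 0.2569*r^4 - 12.1777*r^3 - 2.8629*r^2 - 0.5693*r - 0.0286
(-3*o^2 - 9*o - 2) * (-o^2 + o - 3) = 3*o^4 + 6*o^3 + 2*o^2 + 25*o + 6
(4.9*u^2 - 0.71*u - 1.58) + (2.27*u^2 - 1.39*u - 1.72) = 7.17*u^2 - 2.1*u - 3.3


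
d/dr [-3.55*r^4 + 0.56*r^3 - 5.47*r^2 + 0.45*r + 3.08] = -14.2*r^3 + 1.68*r^2 - 10.94*r + 0.45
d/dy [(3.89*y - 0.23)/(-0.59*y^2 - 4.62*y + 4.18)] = (2.2951*y^2 - 0.2714*y + 15.1976)/(0.3481*y^4 + 5.4516*y^3 + 16.412*y^2 - 38.6232*y + 17.4724)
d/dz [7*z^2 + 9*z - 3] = 14*z + 9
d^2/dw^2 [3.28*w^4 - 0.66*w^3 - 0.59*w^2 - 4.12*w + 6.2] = 39.36*w^2 - 3.96*w - 1.18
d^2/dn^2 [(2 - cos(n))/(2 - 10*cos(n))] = 9*(-5*sin(n)^2 + cos(n) - 5)/(2*(5*cos(n) - 1)^3)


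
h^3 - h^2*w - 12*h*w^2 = h*(h - 4*w)*(h + 3*w)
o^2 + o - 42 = (o - 6)*(o + 7)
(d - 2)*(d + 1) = d^2 - d - 2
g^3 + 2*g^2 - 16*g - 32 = (g - 4)*(g + 2)*(g + 4)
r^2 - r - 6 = (r - 3)*(r + 2)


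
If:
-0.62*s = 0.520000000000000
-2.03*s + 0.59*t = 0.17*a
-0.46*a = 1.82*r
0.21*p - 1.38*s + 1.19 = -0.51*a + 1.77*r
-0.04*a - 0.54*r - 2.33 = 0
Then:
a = 24.15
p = -121.27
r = -6.10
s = -0.84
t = 4.07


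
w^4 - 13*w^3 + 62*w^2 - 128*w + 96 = (w - 4)^2*(w - 3)*(w - 2)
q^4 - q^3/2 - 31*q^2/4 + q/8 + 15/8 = (q - 3)*(q - 1/2)*(q + 1/2)*(q + 5/2)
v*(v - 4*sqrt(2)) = v^2 - 4*sqrt(2)*v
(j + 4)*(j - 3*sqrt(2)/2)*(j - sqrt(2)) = j^3 - 5*sqrt(2)*j^2/2 + 4*j^2 - 10*sqrt(2)*j + 3*j + 12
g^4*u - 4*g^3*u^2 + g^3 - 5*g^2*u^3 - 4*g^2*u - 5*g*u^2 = g*(g - 5*u)*(g + u)*(g*u + 1)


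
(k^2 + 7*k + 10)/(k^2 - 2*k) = (k^2 + 7*k + 10)/(k*(k - 2))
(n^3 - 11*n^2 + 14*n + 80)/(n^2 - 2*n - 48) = (n^2 - 3*n - 10)/(n + 6)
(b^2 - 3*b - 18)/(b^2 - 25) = (b^2 - 3*b - 18)/(b^2 - 25)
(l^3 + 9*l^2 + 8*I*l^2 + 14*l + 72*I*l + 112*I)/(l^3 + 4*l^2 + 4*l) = (l^2 + l*(7 + 8*I) + 56*I)/(l*(l + 2))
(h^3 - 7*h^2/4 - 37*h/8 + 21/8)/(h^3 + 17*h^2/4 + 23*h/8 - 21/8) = (h - 3)/(h + 3)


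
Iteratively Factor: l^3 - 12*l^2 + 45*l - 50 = (l - 5)*(l^2 - 7*l + 10) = (l - 5)*(l - 2)*(l - 5)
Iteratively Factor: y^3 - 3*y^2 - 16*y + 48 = (y - 4)*(y^2 + y - 12) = (y - 4)*(y + 4)*(y - 3)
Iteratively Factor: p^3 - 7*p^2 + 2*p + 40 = (p - 4)*(p^2 - 3*p - 10) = (p - 5)*(p - 4)*(p + 2)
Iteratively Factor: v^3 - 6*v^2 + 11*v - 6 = (v - 1)*(v^2 - 5*v + 6) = (v - 3)*(v - 1)*(v - 2)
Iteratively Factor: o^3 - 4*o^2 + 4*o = (o - 2)*(o^2 - 2*o) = o*(o - 2)*(o - 2)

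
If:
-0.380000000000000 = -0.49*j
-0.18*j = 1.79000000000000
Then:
No Solution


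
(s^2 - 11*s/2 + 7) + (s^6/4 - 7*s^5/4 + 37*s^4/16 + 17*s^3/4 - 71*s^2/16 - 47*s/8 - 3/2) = s^6/4 - 7*s^5/4 + 37*s^4/16 + 17*s^3/4 - 55*s^2/16 - 91*s/8 + 11/2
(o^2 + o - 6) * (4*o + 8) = 4*o^3 + 12*o^2 - 16*o - 48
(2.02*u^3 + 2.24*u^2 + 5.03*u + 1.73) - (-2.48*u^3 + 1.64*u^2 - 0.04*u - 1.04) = 4.5*u^3 + 0.6*u^2 + 5.07*u + 2.77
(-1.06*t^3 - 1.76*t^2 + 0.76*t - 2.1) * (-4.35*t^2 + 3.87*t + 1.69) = 4.611*t^5 + 3.5538*t^4 - 11.9086*t^3 + 9.1018*t^2 - 6.8426*t - 3.549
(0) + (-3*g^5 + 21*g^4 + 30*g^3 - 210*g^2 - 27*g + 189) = -3*g^5 + 21*g^4 + 30*g^3 - 210*g^2 - 27*g + 189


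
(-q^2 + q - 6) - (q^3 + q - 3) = -q^3 - q^2 - 3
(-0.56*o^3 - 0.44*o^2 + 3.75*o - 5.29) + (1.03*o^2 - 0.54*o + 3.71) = -0.56*o^3 + 0.59*o^2 + 3.21*o - 1.58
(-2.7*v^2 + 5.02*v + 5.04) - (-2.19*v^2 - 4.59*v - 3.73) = -0.51*v^2 + 9.61*v + 8.77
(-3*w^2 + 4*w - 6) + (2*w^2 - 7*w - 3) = -w^2 - 3*w - 9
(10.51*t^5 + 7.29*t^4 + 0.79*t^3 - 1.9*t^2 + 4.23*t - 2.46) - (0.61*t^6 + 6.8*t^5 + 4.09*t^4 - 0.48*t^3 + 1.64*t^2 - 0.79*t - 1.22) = -0.61*t^6 + 3.71*t^5 + 3.2*t^4 + 1.27*t^3 - 3.54*t^2 + 5.02*t - 1.24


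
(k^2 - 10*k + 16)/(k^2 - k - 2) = (k - 8)/(k + 1)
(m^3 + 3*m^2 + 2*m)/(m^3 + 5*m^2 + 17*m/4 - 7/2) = 4*m*(m + 1)/(4*m^2 + 12*m - 7)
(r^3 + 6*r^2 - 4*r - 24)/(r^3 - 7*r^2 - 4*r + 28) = (r + 6)/(r - 7)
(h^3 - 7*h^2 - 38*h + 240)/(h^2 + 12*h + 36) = (h^2 - 13*h + 40)/(h + 6)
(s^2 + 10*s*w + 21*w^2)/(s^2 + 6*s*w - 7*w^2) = (s + 3*w)/(s - w)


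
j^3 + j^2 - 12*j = j*(j - 3)*(j + 4)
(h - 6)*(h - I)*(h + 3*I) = h^3 - 6*h^2 + 2*I*h^2 + 3*h - 12*I*h - 18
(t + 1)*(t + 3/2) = t^2 + 5*t/2 + 3/2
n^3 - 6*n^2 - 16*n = n*(n - 8)*(n + 2)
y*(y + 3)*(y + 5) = y^3 + 8*y^2 + 15*y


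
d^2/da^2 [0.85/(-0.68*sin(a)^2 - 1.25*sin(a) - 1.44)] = (1.57216*sin(a)^4 + 2.1675*sin(a)^3 - 4.359395*sin(a)^2 - 5.865*sin(a) - 0.99161)/(0.68*sin(a)^2 + 1.25*sin(a) + 1.44)^3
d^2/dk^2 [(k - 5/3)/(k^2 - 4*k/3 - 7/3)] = 2*(27*(1 - k)*(-3*k^2 + 4*k + 7) - 4*(3*k - 5)*(3*k - 2)^2)/(-3*k^2 + 4*k + 7)^3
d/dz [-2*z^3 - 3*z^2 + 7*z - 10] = -6*z^2 - 6*z + 7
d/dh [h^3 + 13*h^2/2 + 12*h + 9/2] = 3*h^2 + 13*h + 12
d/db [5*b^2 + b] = 10*b + 1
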